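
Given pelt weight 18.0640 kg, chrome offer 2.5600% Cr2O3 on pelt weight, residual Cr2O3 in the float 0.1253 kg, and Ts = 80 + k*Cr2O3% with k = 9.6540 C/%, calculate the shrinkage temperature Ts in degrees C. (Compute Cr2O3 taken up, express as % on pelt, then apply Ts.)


Offered = pelt * offer_pct / 100 = 18.0640 * 2.5600 / 100 = 0.4624 kg
Uptake = offered - residual = 0.4624 - 0.1253 = 0.3371 kg
Cr2O3% on pelt = uptake / pelt * 100 = 0.3371 / 18.0640 * 100 = 1.8664 %
Ts = 80 + k * Cr2O3% = 80 + 9.6540 * 1.8664 = 98.0178 C


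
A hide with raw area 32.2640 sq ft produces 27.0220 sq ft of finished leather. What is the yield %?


Formula: Yield = finished / raw * 100
Substituting: Yield = 27.0220 / 32.2640 * 100
Result: 83.7528 %


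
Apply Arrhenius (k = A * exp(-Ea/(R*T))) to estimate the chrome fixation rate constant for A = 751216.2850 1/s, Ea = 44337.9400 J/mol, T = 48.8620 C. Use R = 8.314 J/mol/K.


T_K = T_C + 273.15 = 48.8620 + 273.15 = 322.0120 K
exponent = -Ea / (R * T_K) = -44337.9400 / (8.314 * 322.0120) = -16.5613
k = A * exp(exponent) = 751216.2850 * exp(-16.5613) = 0.0482281 1/s


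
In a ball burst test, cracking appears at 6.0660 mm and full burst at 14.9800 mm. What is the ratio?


Formula: Ratio = crack / burst
Substituting: Ratio = 6.0660 / 14.9800
Result: 0.4049


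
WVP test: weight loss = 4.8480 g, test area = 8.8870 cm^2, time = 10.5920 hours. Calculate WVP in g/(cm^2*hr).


Formula: WVP = loss / (area * time)
Substituting: WVP = 4.8480 / (8.8870 * 10.5920)
Result: 0.0515026 g/(cm^2*hr)


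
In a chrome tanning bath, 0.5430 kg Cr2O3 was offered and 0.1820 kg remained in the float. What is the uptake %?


Formula: Uptake = (offered - residual) / offered * 100
Substituting: Uptake = (0.5430 - 0.1820) / 0.5430 * 100
Result: 66.4825 %


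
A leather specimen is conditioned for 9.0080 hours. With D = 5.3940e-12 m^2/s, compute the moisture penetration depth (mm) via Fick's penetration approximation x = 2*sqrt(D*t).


t = 9.0080 hr * 3600 = 32428.8000 s
D * t = 5.3940e-12 * 32428.8000 = 1.7492e-07
x = 2 * sqrt(D*t) = 2 * sqrt(1.7492e-07) = 8.3647e-04 m = 0.8365 mm


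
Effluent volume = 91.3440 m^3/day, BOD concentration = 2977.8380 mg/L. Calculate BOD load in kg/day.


Formula: BOD_load = volume * conc / 1000
Substituting: BOD_load = 91.3440 * 2977.8380 / 1000
Result: 272.0076 kg/day


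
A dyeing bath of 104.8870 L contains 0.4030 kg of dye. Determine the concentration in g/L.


Formula: Conc = dye_mass(kg) / volume(L) * 1000
Substituting: Conc = 0.4030 / 104.8870 * 1000
Result: 3.8422 g/L


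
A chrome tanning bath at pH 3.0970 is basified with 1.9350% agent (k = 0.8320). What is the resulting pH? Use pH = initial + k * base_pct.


Formula: pH_final = pH_initial + k * base_pct
Substituting: pH_final = 3.0970 + 0.8320 * 1.9350
Result: 4.7069


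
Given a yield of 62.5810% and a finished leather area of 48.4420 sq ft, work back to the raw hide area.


Formula: raw = finished * 100 / yield
Substituting: raw = 48.4420 * 100 / 62.5810
Result: 77.4069 sq ft


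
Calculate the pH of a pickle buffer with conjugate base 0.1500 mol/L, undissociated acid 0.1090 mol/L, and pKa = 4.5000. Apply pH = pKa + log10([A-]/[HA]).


ratio = [A-] / [HA] = 0.1500 / 0.1090 = 1.3761
log10(ratio) = 0.1387
pH = pKa + log10(ratio) = 4.5000 + 0.1387 = 4.6387


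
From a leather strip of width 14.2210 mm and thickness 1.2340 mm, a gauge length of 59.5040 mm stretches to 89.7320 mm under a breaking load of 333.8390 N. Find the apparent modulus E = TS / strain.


TS = F / (w * t) = 333.8390 / (14.2210 * 1.2340) = 19.0236 N/mm^2
strain = (Lf - L0) / L0 = (89.7320 - 59.5040) / 59.5040 = 0.5080
E = TS / strain = 19.0236 / 0.5080 = 37.4480 N/mm^2


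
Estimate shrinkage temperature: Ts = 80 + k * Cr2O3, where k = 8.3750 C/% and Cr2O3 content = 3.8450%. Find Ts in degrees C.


Formula: Ts = 80 + k * Cr2O3
Substituting: Ts = 80 + 8.3750 * 3.8450
Result: 112.2019 C


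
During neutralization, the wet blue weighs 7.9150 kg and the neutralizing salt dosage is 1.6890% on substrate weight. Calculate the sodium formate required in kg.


Formula: Neutralizer = substrate * pct / 100
Substituting: Neutralizer = 7.9150 * 1.6890 / 100
Result: 0.1337 kg


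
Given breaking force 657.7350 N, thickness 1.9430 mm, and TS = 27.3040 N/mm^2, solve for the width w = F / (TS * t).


Formula: w = F / (TS * t)
Substituting: w = 657.7350 / (27.3040 * 1.9430)
Result: 12.3980 mm


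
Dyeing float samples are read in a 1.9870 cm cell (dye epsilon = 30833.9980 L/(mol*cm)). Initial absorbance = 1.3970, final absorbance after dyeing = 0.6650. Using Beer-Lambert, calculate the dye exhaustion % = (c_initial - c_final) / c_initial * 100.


c_initial = A_i / (epsilon * l) = 1.3970 / (30833.9980 * 1.9870) = 2.2802e-05 mol/L
c_final = A_f / (epsilon * l) = 0.6650 / (30833.9980 * 1.9870) = 1.0854e-05 mol/L
Exhaustion = (c_initial - c_final) / c_initial * 100 = (2.2802e-05 - 1.0854e-05) / 2.2802e-05 * 100 = 52.3980 %


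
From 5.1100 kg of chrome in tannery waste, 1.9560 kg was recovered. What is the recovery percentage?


Formula: Recovery = recovered / input * 100
Substituting: Recovery = 1.9560 / 5.1100 * 100
Result: 38.2779 %


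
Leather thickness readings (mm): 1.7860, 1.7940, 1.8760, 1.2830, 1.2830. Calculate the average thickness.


Formula: Average = sum / n
Substituting: Average = 8.0220 / 5
Result: 1.6044 mm


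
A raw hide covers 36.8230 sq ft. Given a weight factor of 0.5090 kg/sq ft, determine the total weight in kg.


Formula: Weight = area * weight_per_sqft
Substituting: Weight = 36.8230 * 0.5090
Result: 18.7429 kg


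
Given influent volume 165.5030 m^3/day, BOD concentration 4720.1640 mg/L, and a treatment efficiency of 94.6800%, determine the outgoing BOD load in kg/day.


Load_in = volume * conc / 1000 = 165.5030 * 4720.1640 / 1000 = 781.2013 kg/day
Removed = Load_in * eff / 100 = 781.2013 * 94.6800 / 100 = 739.6414 kg/day
Load_out = Load_in - Removed = 781.2013 - 739.6414 = 41.5599 kg/day


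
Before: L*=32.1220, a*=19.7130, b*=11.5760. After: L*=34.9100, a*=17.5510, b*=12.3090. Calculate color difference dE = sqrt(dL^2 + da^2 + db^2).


dL = 2.7880, da = -2.1620, db = 0.7330
dE = sqrt(2.7880^2 + (-2.1620)^2 + 0.7330^2) = 3.6034


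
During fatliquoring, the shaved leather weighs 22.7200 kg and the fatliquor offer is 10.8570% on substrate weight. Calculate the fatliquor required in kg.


Formula: Fat = substrate * pct / 100
Substituting: Fat = 22.7200 * 10.8570 / 100
Result: 2.4667 kg


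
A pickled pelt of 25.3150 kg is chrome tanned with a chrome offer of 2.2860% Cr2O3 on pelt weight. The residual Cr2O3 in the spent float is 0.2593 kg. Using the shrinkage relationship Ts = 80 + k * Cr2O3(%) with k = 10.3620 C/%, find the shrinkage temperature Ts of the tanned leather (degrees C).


Offered = pelt * offer_pct / 100 = 25.3150 * 2.2860 / 100 = 0.5787 kg
Uptake = offered - residual = 0.5787 - 0.2593 = 0.3194 kg
Cr2O3% on pelt = uptake / pelt * 100 = 0.3194 / 25.3150 * 100 = 1.2617 %
Ts = 80 + k * Cr2O3% = 80 + 10.3620 * 1.2617 = 93.0738 C


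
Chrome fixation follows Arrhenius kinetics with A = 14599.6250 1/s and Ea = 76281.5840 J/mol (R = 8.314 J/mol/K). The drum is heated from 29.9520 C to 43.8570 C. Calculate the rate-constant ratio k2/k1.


T1 = 29.9520 + 273.15 = 303.1020 K; T2 = 43.8570 + 273.15 = 317.0070 K
k1 = A * exp(-Ea/(R*T1)) = 14599.6250 * exp(-76281.5840/(8.314*303.1020)) = 1.0423e-09 1/s
k2 = A * exp(-Ea/(R*T2)) = 14599.6250 * exp(-76281.5840/(8.314*317.0070)) = 3.9322e-09 1/s
k2/k1 = 3.9322e-09 / 1.0423e-09 = 3.7726


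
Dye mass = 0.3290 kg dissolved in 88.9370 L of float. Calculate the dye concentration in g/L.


Formula: Conc = dye_mass(kg) / volume(L) * 1000
Substituting: Conc = 0.3290 / 88.9370 * 1000
Result: 3.6992 g/L


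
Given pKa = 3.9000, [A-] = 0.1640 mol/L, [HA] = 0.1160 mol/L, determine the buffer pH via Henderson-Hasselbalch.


ratio = [A-] / [HA] = 0.1640 / 0.1160 = 1.4138
log10(ratio) = 0.1504
pH = pKa + log10(ratio) = 3.9000 + 0.1504 = 4.0504


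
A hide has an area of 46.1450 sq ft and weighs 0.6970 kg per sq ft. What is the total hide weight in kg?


Formula: Weight = area * weight_per_sqft
Substituting: Weight = 46.1450 * 0.6970
Result: 32.1631 kg


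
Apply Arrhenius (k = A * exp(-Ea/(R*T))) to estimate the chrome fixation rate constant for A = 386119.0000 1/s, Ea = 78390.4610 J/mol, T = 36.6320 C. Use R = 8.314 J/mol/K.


T_K = T_C + 273.15 = 36.6320 + 273.15 = 309.7820 K
exponent = -Ea / (R * T_K) = -78390.4610 / (8.314 * 309.7820) = -30.4367
k = A * exp(exponent) = 386119.0000 * exp(-30.4367) = 2.3348e-08 1/s


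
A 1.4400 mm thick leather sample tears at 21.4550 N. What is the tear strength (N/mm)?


Formula: Tear strength = force / thickness
Substituting: Tear strength = 21.4550 / 1.4400
Result: 14.8993 N/mm


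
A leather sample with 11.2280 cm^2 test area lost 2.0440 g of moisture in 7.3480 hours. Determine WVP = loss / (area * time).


Formula: WVP = loss / (area * time)
Substituting: WVP = 2.0440 / (11.2280 * 7.3480)
Result: 0.0247748 g/(cm^2*hr)


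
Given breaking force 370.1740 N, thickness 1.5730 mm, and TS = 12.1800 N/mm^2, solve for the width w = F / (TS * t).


Formula: w = F / (TS * t)
Substituting: w = 370.1740 / (12.1800 * 1.5730)
Result: 19.3210 mm


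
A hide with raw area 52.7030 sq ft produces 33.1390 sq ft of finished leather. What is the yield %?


Formula: Yield = finished / raw * 100
Substituting: Yield = 33.1390 / 52.7030 * 100
Result: 62.8788 %


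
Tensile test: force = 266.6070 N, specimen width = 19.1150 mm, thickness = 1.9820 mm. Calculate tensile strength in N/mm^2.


Formula: TS = force / (width * thickness)
Substituting: TS = 266.6070 / (19.1150 * 1.9820)
Result: 7.0371 N/mm^2


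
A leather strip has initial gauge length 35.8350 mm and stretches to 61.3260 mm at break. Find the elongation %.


Formula: Elongation = (Lf - L0) / L0 * 100
Substituting: Elongation = (61.3260 - 35.8350) / 35.8350 * 100
Result: 71.1344 %


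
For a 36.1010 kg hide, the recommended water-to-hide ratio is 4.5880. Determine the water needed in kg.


Formula: Water = hide_weight * ratio
Substituting: Water = 36.1010 * 4.5880
Result: 165.6314 kg


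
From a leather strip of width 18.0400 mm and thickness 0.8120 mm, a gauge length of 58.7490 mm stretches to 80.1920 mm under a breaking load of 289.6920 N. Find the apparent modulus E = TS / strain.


TS = F / (w * t) = 289.6920 / (18.0400 * 0.8120) = 19.7762 N/mm^2
strain = (Lf - L0) / L0 = (80.1920 - 58.7490) / 58.7490 = 0.3650
E = TS / strain = 19.7762 / 0.3650 = 54.1825 N/mm^2


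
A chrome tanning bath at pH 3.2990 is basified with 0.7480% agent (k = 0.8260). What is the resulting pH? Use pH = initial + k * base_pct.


Formula: pH_final = pH_initial + k * base_pct
Substituting: pH_final = 3.2990 + 0.8260 * 0.7480
Result: 3.9168


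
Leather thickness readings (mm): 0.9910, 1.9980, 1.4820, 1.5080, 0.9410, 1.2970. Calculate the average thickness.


Formula: Average = sum / n
Substituting: Average = 8.2170 / 6
Result: 1.3695 mm


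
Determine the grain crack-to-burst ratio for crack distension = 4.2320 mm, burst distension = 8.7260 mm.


Formula: Ratio = crack / burst
Substituting: Ratio = 4.2320 / 8.7260
Result: 0.4850


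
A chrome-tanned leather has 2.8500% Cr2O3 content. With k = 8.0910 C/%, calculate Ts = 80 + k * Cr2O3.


Formula: Ts = 80 + k * Cr2O3
Substituting: Ts = 80 + 8.0910 * 2.8500
Result: 103.0593 C


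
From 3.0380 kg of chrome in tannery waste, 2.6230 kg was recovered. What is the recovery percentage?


Formula: Recovery = recovered / input * 100
Substituting: Recovery = 2.6230 / 3.0380 * 100
Result: 86.3397 %


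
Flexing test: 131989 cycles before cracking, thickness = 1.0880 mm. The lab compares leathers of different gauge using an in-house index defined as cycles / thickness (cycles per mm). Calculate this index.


Formula: Index = cycles / thickness
Substituting: Index = 131989 / 1.0880
Result: 121313.4191 cycles/mm


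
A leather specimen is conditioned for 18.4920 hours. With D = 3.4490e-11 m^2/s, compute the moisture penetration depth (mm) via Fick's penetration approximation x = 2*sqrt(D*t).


t = 18.4920 hr * 3600 = 66571.2000 s
D * t = 3.4490e-11 * 66571.2000 = 2.2960e-06
x = 2 * sqrt(D*t) = 2 * sqrt(2.2960e-06) = 0.00303054 m = 3.0305 mm


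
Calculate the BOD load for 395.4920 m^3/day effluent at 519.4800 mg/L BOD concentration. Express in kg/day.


Formula: BOD_load = volume * conc / 1000
Substituting: BOD_load = 395.4920 * 519.4800 / 1000
Result: 205.4502 kg/day


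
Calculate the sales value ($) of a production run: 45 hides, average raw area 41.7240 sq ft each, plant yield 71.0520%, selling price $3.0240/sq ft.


Raw_total = N * avg_area = 45 * 41.7240 = 1877.5800 sq ft
Finished = Raw_total * yield / 100 = 1877.5800 * 71.0520 / 100 = 1334.0581 sq ft
Value = Finished * price = 1334.0581 * 3.0240 = 4034.1918 $


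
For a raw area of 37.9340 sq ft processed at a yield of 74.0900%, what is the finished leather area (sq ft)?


Formula: finished = raw * yield / 100
Substituting: finished = 37.9340 * 74.0900 / 100
Result: 28.1053 sq ft


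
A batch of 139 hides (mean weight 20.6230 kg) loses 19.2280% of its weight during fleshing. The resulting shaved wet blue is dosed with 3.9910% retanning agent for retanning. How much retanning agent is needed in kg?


Total_raw = N * avg_wt = 139 * 20.6230 = 2866.5970 kg
Substrate = Total_raw * (1 - loss/100) = 2866.5970 * (1 - 19.2280/100) = 2315.4077 kg
Retan = Substrate * pct / 100 = 2315.4077 * 3.9910 / 100 = 92.4079 kg


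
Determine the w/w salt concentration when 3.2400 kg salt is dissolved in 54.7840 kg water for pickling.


Formula: Conc = salt / (water + salt) * 100
Substituting: Conc = 3.2400 / (54.7840 + 3.2400) * 100
Result: 5.5839 %


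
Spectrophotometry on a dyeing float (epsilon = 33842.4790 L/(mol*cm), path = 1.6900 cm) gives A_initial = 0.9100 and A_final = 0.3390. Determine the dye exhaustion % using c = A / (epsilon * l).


c_initial = A_i / (epsilon * l) = 0.9100 / (33842.4790 * 1.6900) = 1.5911e-05 mol/L
c_final = A_f / (epsilon * l) = 0.3390 / (33842.4790 * 1.6900) = 5.9272e-06 mol/L
Exhaustion = (c_initial - c_final) / c_initial * 100 = (1.5911e-05 - 5.9272e-06) / 1.5911e-05 * 100 = 62.7473 %


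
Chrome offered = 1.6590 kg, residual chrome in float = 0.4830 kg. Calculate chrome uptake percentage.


Formula: Uptake = (offered - residual) / offered * 100
Substituting: Uptake = (1.6590 - 0.4830) / 1.6590 * 100
Result: 70.8861 %


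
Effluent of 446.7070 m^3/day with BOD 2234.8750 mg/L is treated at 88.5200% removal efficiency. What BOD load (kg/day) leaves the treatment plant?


Load_in = volume * conc / 1000 = 446.7070 * 2234.8750 / 1000 = 998.3343 kg/day
Removed = Load_in * eff / 100 = 998.3343 * 88.5200 / 100 = 883.7255 kg/day
Load_out = Load_in - Removed = 998.3343 - 883.7255 = 114.6088 kg/day


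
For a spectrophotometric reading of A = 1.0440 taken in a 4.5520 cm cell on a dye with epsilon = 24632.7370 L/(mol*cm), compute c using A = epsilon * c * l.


Formula: c = A / (epsilon * l)
Substituting: c = 1.0440 / (24632.7370 * 4.5520)
Result: 9.3108e-06 mol/L


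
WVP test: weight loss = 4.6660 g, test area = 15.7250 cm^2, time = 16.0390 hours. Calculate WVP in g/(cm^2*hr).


Formula: WVP = loss / (area * time)
Substituting: WVP = 4.6660 / (15.7250 * 16.0390)
Result: 0.0185002 g/(cm^2*hr)


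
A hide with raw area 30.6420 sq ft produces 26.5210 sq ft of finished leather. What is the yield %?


Formula: Yield = finished / raw * 100
Substituting: Yield = 26.5210 / 30.6420 * 100
Result: 86.5511 %


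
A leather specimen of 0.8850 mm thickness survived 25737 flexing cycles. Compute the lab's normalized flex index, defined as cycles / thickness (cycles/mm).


Formula: Index = cycles / thickness
Substituting: Index = 25737 / 0.8850
Result: 29081.3559 cycles/mm


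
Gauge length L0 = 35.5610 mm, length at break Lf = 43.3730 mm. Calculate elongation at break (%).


Formula: Elongation = (Lf - L0) / L0 * 100
Substituting: Elongation = (43.3730 - 35.5610) / 35.5610 * 100
Result: 21.9679 %


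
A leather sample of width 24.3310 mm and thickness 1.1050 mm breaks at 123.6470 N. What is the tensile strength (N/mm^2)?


Formula: TS = force / (width * thickness)
Substituting: TS = 123.6470 / (24.3310 * 1.1050)
Result: 4.5990 N/mm^2


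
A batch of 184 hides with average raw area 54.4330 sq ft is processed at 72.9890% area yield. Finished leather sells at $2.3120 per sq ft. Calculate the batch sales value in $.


Raw_total = N * avg_area = 184 * 54.4330 = 10015.6720 sq ft
Finished = Raw_total * yield / 100 = 10015.6720 * 72.9890 / 100 = 7310.3388 sq ft
Value = Finished * price = 7310.3388 * 2.3120 = 16901.5034 $


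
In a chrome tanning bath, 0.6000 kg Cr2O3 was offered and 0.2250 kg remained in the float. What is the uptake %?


Formula: Uptake = (offered - residual) / offered * 100
Substituting: Uptake = (0.6000 - 0.2250) / 0.6000 * 100
Result: 62.5000 %


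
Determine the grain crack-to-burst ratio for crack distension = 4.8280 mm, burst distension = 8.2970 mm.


Formula: Ratio = crack / burst
Substituting: Ratio = 4.8280 / 8.2970
Result: 0.5819


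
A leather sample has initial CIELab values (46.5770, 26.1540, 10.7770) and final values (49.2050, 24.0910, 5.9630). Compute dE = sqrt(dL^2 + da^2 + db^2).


dL = 2.6280, da = -2.0630, db = -4.8140
dE = sqrt(2.6280^2 + (-2.0630)^2 + (-4.8140)^2) = 5.8598


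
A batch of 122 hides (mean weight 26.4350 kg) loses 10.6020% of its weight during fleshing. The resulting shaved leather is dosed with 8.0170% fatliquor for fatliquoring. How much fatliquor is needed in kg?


Total_raw = N * avg_wt = 122 * 26.4350 = 3225.0700 kg
Substrate = Total_raw * (1 - loss/100) = 3225.0700 * (1 - 10.6020/100) = 2883.1481 kg
Fat = Substrate * pct / 100 = 2883.1481 * 8.0170 / 100 = 231.1420 kg


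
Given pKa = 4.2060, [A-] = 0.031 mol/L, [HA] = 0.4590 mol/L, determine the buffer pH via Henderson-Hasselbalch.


ratio = [A-] / [HA] = 0.031 / 0.4590 = 0.0675381
log10(ratio) = -1.1705
pH = pKa + log10(ratio) = 4.2060 - 1.1705 = 3.0355


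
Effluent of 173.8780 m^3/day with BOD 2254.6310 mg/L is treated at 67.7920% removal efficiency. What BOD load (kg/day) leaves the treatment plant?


Load_in = volume * conc / 1000 = 173.8780 * 2254.6310 / 1000 = 392.0307 kg/day
Removed = Load_in * eff / 100 = 392.0307 * 67.7920 / 100 = 265.7655 kg/day
Load_out = Load_in - Removed = 392.0307 - 265.7655 = 126.2653 kg/day


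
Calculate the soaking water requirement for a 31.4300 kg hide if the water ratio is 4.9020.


Formula: Water = hide_weight * ratio
Substituting: Water = 31.4300 * 4.9020
Result: 154.0699 kg


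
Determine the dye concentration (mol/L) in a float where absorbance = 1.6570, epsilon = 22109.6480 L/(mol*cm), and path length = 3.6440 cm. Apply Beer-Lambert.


Formula: c = A / (epsilon * l)
Substituting: c = 1.6570 / (22109.6480 * 3.6440)
Result: 2.0567e-05 mol/L


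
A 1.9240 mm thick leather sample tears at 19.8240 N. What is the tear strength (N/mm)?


Formula: Tear strength = force / thickness
Substituting: Tear strength = 19.8240 / 1.9240
Result: 10.3035 N/mm


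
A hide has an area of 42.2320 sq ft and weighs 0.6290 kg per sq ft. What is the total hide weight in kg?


Formula: Weight = area * weight_per_sqft
Substituting: Weight = 42.2320 * 0.6290
Result: 26.5639 kg


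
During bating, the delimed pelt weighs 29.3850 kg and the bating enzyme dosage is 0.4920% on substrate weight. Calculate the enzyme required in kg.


Formula: Enzyme = substrate * pct / 100
Substituting: Enzyme = 29.3850 * 0.4920 / 100
Result: 0.1446 kg


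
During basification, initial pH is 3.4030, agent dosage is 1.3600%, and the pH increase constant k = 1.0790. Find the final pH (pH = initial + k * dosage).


Formula: pH_final = pH_initial + k * base_pct
Substituting: pH_final = 3.4030 + 1.0790 * 1.3600
Result: 4.8704


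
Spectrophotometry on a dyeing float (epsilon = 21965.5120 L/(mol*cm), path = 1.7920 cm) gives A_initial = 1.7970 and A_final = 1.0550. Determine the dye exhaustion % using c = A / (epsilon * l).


c_initial = A_i / (epsilon * l) = 1.7970 / (21965.5120 * 1.7920) = 4.5653e-05 mol/L
c_final = A_f / (epsilon * l) = 1.0550 / (21965.5120 * 1.7920) = 2.6802e-05 mol/L
Exhaustion = (c_initial - c_final) / c_initial * 100 = (4.5653e-05 - 2.6802e-05) / 4.5653e-05 * 100 = 41.2910 %


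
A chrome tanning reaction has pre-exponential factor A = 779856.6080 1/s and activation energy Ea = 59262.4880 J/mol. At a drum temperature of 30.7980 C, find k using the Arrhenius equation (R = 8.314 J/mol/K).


T_K = T_C + 273.15 = 30.7980 + 273.15 = 303.9480 K
exponent = -Ea / (R * T_K) = -59262.4880 / (8.314 * 303.9480) = -23.4515
k = A * exp(exponent) = 779856.6080 * exp(-23.4515) = 5.0952e-05 1/s


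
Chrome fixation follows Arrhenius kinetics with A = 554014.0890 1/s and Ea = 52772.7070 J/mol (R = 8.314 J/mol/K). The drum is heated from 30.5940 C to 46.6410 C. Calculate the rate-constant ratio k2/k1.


T1 = 30.5940 + 273.15 = 303.7440 K; T2 = 46.6410 + 273.15 = 319.7910 K
k1 = A * exp(-Ea/(R*T1)) = 554014.0890 * exp(-52772.7070/(8.314*303.7440)) = 4.6549e-04 1/s
k2 = A * exp(-Ea/(R*T2)) = 554014.0890 * exp(-52772.7070/(8.314*319.7910)) = 0.00132837 1/s
k2/k1 = 0.00132837 / 4.6549e-04 = 2.8537


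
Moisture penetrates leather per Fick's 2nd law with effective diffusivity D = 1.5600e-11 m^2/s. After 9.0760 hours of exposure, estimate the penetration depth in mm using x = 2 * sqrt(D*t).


t = 9.0760 hr * 3600 = 32673.6000 s
D * t = 1.5600e-11 * 32673.6000 = 5.0971e-07
x = 2 * sqrt(D*t) = 2 * sqrt(5.0971e-07) = 0.00142788 m = 1.4279 mm


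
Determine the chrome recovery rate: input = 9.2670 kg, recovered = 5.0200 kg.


Formula: Recovery = recovered / input * 100
Substituting: Recovery = 5.0200 / 9.2670 * 100
Result: 54.1707 %


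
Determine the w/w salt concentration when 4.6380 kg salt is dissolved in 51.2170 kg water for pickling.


Formula: Conc = salt / (water + salt) * 100
Substituting: Conc = 4.6380 / (51.2170 + 4.6380) * 100
Result: 8.3036 %


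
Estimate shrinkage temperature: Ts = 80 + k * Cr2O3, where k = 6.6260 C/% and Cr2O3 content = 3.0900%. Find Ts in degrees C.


Formula: Ts = 80 + k * Cr2O3
Substituting: Ts = 80 + 6.6260 * 3.0900
Result: 100.4743 C


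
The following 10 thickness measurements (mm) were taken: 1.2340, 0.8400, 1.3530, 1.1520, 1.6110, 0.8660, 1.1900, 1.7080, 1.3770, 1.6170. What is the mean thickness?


Formula: Average = sum / n
Substituting: Average = 12.9480 / 10
Result: 1.2948 mm


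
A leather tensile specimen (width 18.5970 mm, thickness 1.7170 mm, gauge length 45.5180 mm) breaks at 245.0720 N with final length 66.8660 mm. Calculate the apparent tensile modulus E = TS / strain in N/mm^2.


TS = F / (w * t) = 245.0720 / (18.5970 * 1.7170) = 7.6750 N/mm^2
strain = (Lf - L0) / L0 = (66.8660 - 45.5180) / 45.5180 = 0.4690
E = TS / strain = 7.6750 / 0.4690 = 16.3646 N/mm^2


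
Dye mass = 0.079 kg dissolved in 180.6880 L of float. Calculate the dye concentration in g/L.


Formula: Conc = dye_mass(kg) / volume(L) * 1000
Substituting: Conc = 0.079 / 180.6880 * 1000
Result: 0.4372 g/L


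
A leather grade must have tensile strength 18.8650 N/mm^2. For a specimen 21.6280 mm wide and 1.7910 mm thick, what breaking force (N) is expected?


Formula: F = TS * w * t
Substituting: F = 18.8650 * 21.6280 * 1.7910
Result: 730.7499 N


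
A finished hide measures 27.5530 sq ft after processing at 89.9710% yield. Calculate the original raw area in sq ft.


Formula: raw = finished * 100 / yield
Substituting: raw = 27.5530 * 100 / 89.9710
Result: 30.6243 sq ft


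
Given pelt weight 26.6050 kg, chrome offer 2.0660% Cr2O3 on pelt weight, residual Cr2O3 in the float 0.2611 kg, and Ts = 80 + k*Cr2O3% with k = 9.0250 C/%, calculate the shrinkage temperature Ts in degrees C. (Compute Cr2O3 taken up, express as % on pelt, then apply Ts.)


Offered = pelt * offer_pct / 100 = 26.6050 * 2.0660 / 100 = 0.5497 kg
Uptake = offered - residual = 0.5497 - 0.2611 = 0.2886 kg
Cr2O3% on pelt = uptake / pelt * 100 = 0.2886 / 26.6050 * 100 = 1.0846 %
Ts = 80 + k * Cr2O3% = 80 + 9.0250 * 1.0846 = 89.7886 C


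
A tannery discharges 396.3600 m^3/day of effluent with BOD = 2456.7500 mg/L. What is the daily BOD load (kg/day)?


Formula: BOD_load = volume * conc / 1000
Substituting: BOD_load = 396.3600 * 2456.7500 / 1000
Result: 973.7574 kg/day


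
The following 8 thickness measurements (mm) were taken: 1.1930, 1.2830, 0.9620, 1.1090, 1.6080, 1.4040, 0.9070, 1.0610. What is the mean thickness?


Formula: Average = sum / n
Substituting: Average = 9.5270 / 8
Result: 1.1909 mm


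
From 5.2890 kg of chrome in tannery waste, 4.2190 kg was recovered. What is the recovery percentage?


Formula: Recovery = recovered / input * 100
Substituting: Recovery = 4.2190 / 5.2890 * 100
Result: 79.7693 %


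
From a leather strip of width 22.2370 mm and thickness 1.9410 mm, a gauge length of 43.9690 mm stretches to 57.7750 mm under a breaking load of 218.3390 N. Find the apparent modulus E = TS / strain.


TS = F / (w * t) = 218.3390 / (22.2370 * 1.9410) = 5.0586 N/mm^2
strain = (Lf - L0) / L0 = (57.7750 - 43.9690) / 43.9690 = 0.3140
E = TS / strain = 5.0586 / 0.3140 = 16.1105 N/mm^2


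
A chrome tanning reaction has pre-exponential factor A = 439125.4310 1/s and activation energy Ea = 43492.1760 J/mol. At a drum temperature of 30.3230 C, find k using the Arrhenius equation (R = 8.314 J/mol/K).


T_K = T_C + 273.15 = 30.3230 + 273.15 = 303.4730 K
exponent = -Ea / (R * T_K) = -43492.1760 / (8.314 * 303.4730) = -17.2378
k = A * exp(exponent) = 439125.4310 * exp(-17.2378) = 0.0143325 1/s


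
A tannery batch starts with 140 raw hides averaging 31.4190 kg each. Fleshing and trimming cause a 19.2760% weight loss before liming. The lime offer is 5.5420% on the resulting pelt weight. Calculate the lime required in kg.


Total_raw = N * avg_wt = 140 * 31.4190 = 4398.6600 kg
Substrate = Total_raw * (1 - loss/100) = 4398.6600 * (1 - 19.2760/100) = 3550.7743 kg
Lime = Substrate * pct / 100 = 3550.7743 * 5.5420 / 100 = 196.7839 kg


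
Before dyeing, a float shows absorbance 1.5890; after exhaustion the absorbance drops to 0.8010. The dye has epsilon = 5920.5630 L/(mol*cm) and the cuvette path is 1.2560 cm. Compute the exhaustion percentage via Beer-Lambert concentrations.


c_initial = A_i / (epsilon * l) = 1.5890 / (5920.5630 * 1.2560) = 2.1368e-04 mol/L
c_final = A_f / (epsilon * l) = 0.8010 / (5920.5630 * 1.2560) = 1.0772e-04 mol/L
Exhaustion = (c_initial - c_final) / c_initial * 100 = (2.1368e-04 - 1.0772e-04) / 2.1368e-04 * 100 = 49.5909 %


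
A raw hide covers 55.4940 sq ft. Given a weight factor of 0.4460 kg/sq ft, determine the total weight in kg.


Formula: Weight = area * weight_per_sqft
Substituting: Weight = 55.4940 * 0.4460
Result: 24.7503 kg


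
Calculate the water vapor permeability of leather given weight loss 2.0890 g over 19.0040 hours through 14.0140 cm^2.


Formula: WVP = loss / (area * time)
Substituting: WVP = 2.0890 / (14.0140 * 19.0040)
Result: 0.00784389 g/(cm^2*hr)


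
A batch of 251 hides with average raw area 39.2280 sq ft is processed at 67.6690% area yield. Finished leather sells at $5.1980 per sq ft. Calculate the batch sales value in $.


Raw_total = N * avg_area = 251 * 39.2280 = 9846.2280 sq ft
Finished = Raw_total * yield / 100 = 9846.2280 * 67.6690 / 100 = 6662.8440 sq ft
Value = Finished * price = 6662.8440 * 5.1980 = 34633.4632 $


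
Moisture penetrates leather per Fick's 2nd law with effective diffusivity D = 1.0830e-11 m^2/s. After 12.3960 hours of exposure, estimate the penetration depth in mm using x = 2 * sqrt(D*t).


t = 12.3960 hr * 3600 = 44625.6000 s
D * t = 1.0830e-11 * 44625.6000 = 4.8330e-07
x = 2 * sqrt(D*t) = 2 * sqrt(4.8330e-07) = 0.00139039 m = 1.3904 mm


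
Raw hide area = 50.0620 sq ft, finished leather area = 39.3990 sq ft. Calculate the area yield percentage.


Formula: Yield = finished / raw * 100
Substituting: Yield = 39.3990 / 50.0620 * 100
Result: 78.7004 %


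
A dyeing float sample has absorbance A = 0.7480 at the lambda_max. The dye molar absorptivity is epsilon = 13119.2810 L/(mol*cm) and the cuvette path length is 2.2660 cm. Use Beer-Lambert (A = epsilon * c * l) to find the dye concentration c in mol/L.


Formula: c = A / (epsilon * l)
Substituting: c = 0.7480 / (13119.2810 * 2.2660)
Result: 2.5161e-05 mol/L


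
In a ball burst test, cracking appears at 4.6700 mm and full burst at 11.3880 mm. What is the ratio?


Formula: Ratio = crack / burst
Substituting: Ratio = 4.6700 / 11.3880
Result: 0.4101


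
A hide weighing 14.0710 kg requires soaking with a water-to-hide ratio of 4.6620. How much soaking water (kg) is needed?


Formula: Water = hide_weight * ratio
Substituting: Water = 14.0710 * 4.6620
Result: 65.5990 kg


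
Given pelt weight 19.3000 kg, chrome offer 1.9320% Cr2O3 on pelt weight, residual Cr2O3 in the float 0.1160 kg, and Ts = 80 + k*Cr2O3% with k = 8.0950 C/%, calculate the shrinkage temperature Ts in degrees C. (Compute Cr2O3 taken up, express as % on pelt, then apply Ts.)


Offered = pelt * offer_pct / 100 = 19.3000 * 1.9320 / 100 = 0.3729 kg
Uptake = offered - residual = 0.3729 - 0.1160 = 0.2569 kg
Cr2O3% on pelt = uptake / pelt * 100 = 0.2569 / 19.3000 * 100 = 1.3310 %
Ts = 80 + k * Cr2O3% = 80 + 8.0950 * 1.3310 = 90.7742 C


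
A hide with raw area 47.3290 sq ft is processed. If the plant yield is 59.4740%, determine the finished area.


Formula: finished = raw * yield / 100
Substituting: finished = 47.3290 * 59.4740 / 100
Result: 28.1484 sq ft


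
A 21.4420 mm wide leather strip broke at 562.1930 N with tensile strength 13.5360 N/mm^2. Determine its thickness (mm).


Formula: t = F / (TS * w)
Substituting: t = 562.1930 / (13.5360 * 21.4420)
Result: 1.9370 mm


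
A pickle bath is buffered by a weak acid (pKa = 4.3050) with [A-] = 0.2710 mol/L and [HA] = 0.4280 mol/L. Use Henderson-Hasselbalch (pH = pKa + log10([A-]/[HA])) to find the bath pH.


ratio = [A-] / [HA] = 0.2710 / 0.4280 = 0.6332
log10(ratio) = -0.1985
pH = pKa + log10(ratio) = 4.3050 - 0.1985 = 4.1065


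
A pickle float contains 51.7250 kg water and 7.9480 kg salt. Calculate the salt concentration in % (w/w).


Formula: Conc = salt / (water + salt) * 100
Substituting: Conc = 7.9480 / (51.7250 + 7.9480) * 100
Result: 13.3193 %


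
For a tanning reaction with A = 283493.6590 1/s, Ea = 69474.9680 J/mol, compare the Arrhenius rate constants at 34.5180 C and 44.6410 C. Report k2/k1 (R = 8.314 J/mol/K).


T1 = 34.5180 + 273.15 = 307.6680 K; T2 = 44.6410 + 273.15 = 317.7910 K
k1 = A * exp(-Ea/(R*T1)) = 283493.6590 * exp(-69474.9680/(8.314*307.6680)) = 4.5387e-07 1/s
k2 = A * exp(-Ea/(R*T2)) = 283493.6590 * exp(-69474.9680/(8.314*317.7910)) = 1.0781e-06 1/s
k2/k1 = 1.0781e-06 / 4.5387e-07 = 2.3754


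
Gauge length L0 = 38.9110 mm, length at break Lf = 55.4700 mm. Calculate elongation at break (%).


Formula: Elongation = (Lf - L0) / L0 * 100
Substituting: Elongation = (55.4700 - 38.9110) / 38.9110 * 100
Result: 42.5561 %


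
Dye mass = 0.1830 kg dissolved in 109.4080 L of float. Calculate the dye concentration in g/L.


Formula: Conc = dye_mass(kg) / volume(L) * 1000
Substituting: Conc = 0.1830 / 109.4080 * 1000
Result: 1.6726 g/L


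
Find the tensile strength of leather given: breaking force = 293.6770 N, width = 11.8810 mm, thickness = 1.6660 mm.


Formula: TS = force / (width * thickness)
Substituting: TS = 293.6770 / (11.8810 * 1.6660)
Result: 14.8369 N/mm^2


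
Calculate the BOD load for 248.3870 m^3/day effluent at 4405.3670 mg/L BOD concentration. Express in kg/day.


Formula: BOD_load = volume * conc / 1000
Substituting: BOD_load = 248.3870 * 4405.3670 / 1000
Result: 1094.2359 kg/day


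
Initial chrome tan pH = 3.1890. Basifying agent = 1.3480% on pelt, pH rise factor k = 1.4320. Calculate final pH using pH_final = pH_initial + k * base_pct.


Formula: pH_final = pH_initial + k * base_pct
Substituting: pH_final = 3.1890 + 1.4320 * 1.3480
Result: 5.1193


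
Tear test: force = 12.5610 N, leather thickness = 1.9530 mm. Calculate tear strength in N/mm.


Formula: Tear strength = force / thickness
Substituting: Tear strength = 12.5610 / 1.9530
Result: 6.4316 N/mm


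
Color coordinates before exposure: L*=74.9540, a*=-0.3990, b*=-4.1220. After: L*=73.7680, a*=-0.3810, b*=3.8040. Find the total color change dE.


dL = -1.1860, da = 0.018, db = 7.9260
dE = sqrt((-1.1860)^2 + 0.018^2 + 7.9260^2) = 8.0143


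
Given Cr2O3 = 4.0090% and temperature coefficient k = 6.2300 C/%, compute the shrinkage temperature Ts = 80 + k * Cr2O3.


Formula: Ts = 80 + k * Cr2O3
Substituting: Ts = 80 + 6.2300 * 4.0090
Result: 104.9761 C


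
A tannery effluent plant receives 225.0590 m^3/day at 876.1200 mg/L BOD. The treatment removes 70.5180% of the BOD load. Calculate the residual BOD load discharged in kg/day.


Load_in = volume * conc / 1000 = 225.0590 * 876.1200 / 1000 = 197.1787 kg/day
Removed = Load_in * eff / 100 = 197.1787 * 70.5180 / 100 = 139.0465 kg/day
Load_out = Load_in - Removed = 197.1787 - 139.0465 = 58.1322 kg/day


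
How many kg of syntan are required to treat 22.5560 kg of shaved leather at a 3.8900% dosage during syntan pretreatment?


Formula: Syntan = substrate * pct / 100
Substituting: Syntan = 22.5560 * 3.8900 / 100
Result: 0.8774 kg


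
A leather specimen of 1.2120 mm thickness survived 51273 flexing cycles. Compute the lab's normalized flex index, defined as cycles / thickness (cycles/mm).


Formula: Index = cycles / thickness
Substituting: Index = 51273 / 1.2120
Result: 42304.4554 cycles/mm


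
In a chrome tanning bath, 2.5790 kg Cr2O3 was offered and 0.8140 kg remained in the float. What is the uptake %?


Formula: Uptake = (offered - residual) / offered * 100
Substituting: Uptake = (2.5790 - 0.8140) / 2.5790 * 100
Result: 68.4374 %


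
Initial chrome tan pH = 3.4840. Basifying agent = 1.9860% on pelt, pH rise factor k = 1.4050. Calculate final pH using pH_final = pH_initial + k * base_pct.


Formula: pH_final = pH_initial + k * base_pct
Substituting: pH_final = 3.4840 + 1.4050 * 1.9860
Result: 6.2743


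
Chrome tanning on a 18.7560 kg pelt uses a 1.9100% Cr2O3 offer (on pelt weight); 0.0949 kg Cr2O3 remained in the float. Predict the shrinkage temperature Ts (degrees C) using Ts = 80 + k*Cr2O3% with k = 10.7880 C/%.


Offered = pelt * offer_pct / 100 = 18.7560 * 1.9100 / 100 = 0.3582 kg
Uptake = offered - residual = 0.3582 - 0.0949 = 0.2633 kg
Cr2O3% on pelt = uptake / pelt * 100 = 0.2633 / 18.7560 * 100 = 1.4040 %
Ts = 80 + k * Cr2O3% = 80 + 10.7880 * 1.4040 = 95.1467 C


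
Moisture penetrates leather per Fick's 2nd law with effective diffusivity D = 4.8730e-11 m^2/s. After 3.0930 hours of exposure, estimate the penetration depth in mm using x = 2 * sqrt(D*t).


t = 3.0930 hr * 3600 = 11134.8000 s
D * t = 4.8730e-11 * 11134.8000 = 5.4260e-07
x = 2 * sqrt(D*t) = 2 * sqrt(5.4260e-07) = 0.00147323 m = 1.4732 mm


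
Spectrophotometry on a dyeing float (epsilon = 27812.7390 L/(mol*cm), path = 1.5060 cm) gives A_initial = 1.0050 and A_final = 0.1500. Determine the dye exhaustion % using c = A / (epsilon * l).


c_initial = A_i / (epsilon * l) = 1.0050 / (27812.7390 * 1.5060) = 2.3994e-05 mol/L
c_final = A_f / (epsilon * l) = 0.1500 / (27812.7390 * 1.5060) = 3.5812e-06 mol/L
Exhaustion = (c_initial - c_final) / c_initial * 100 = (2.3994e-05 - 3.5812e-06) / 2.3994e-05 * 100 = 85.0746 %


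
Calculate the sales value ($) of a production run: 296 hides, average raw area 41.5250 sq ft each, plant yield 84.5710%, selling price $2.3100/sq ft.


Raw_total = N * avg_area = 296 * 41.5250 = 12291.4000 sq ft
Finished = Raw_total * yield / 100 = 12291.4000 * 84.5710 / 100 = 10394.9599 sq ft
Value = Finished * price = 10394.9599 * 2.3100 = 24012.3574 $


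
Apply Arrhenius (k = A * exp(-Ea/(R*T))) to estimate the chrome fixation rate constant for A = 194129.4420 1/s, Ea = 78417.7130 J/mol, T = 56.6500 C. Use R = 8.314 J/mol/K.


T_K = T_C + 273.15 = 56.6500 + 273.15 = 329.8000 K
exponent = -Ea / (R * T_K) = -78417.7130 / (8.314 * 329.8000) = -28.5992
k = A * exp(exponent) = 194129.4420 * exp(-28.5992) = 7.3727e-08 1/s


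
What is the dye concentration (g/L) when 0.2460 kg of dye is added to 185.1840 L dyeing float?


Formula: Conc = dye_mass(kg) / volume(L) * 1000
Substituting: Conc = 0.2460 / 185.1840 * 1000
Result: 1.3284 g/L


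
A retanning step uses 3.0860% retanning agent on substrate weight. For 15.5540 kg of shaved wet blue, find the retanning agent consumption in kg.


Formula: Retan = substrate * pct / 100
Substituting: Retan = 15.5540 * 3.0860 / 100
Result: 0.4800 kg


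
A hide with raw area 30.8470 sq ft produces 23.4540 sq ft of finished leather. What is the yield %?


Formula: Yield = finished / raw * 100
Substituting: Yield = 23.4540 / 30.8470 * 100
Result: 76.0333 %


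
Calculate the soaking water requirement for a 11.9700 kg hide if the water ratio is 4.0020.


Formula: Water = hide_weight * ratio
Substituting: Water = 11.9700 * 4.0020
Result: 47.9039 kg


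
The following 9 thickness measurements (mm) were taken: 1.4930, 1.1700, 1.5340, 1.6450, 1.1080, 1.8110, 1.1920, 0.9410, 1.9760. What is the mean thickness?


Formula: Average = sum / n
Substituting: Average = 12.8700 / 9
Result: 1.4300 mm


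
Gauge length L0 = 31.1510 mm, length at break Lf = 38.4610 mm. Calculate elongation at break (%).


Formula: Elongation = (Lf - L0) / L0 * 100
Substituting: Elongation = (38.4610 - 31.1510) / 31.1510 * 100
Result: 23.4663 %


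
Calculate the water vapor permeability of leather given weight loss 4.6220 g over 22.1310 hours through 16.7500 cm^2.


Formula: WVP = loss / (area * time)
Substituting: WVP = 4.6220 / (16.7500 * 22.1310)
Result: 0.0124685 g/(cm^2*hr)


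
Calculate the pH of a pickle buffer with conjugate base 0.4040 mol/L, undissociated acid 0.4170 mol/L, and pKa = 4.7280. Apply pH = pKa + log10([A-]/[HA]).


ratio = [A-] / [HA] = 0.4040 / 0.4170 = 0.9688
log10(ratio) = -0.0137547
pH = pKa + log10(ratio) = 4.7280 - 0.0137547 = 4.7142


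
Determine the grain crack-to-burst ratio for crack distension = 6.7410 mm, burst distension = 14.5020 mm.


Formula: Ratio = crack / burst
Substituting: Ratio = 6.7410 / 14.5020
Result: 0.4648


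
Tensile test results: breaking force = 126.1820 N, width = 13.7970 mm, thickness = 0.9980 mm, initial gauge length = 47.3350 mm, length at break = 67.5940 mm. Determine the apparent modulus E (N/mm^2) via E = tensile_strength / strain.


TS = F / (w * t) = 126.1820 / (13.7970 * 0.9980) = 9.1639 N/mm^2
strain = (Lf - L0) / L0 = (67.5940 - 47.3350) / 47.3350 = 0.4280
E = TS / strain = 9.1639 / 0.4280 = 21.4115 N/mm^2


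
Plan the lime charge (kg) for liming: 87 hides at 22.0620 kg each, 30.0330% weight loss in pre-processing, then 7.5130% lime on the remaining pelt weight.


Total_raw = N * avg_wt = 87 * 22.0620 = 1919.3940 kg
Substrate = Total_raw * (1 - loss/100) = 1919.3940 * (1 - 30.0330/100) = 1342.9424 kg
Lime = Substrate * pct / 100 = 1342.9424 * 7.5130 / 100 = 100.8953 kg


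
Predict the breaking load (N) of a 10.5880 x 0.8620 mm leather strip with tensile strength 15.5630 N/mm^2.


Formula: F = TS * w * t
Substituting: F = 15.5630 * 10.5880 * 0.8620
Result: 142.0413 N


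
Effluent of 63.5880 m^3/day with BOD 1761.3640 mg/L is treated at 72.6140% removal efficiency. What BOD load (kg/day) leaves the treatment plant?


Load_in = volume * conc / 1000 = 63.5880 * 1761.3640 / 1000 = 112.0016 kg/day
Removed = Load_in * eff / 100 = 112.0016 * 72.6140 / 100 = 81.3289 kg/day
Load_out = Load_in - Removed = 112.0016 - 81.3289 = 30.6728 kg/day
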